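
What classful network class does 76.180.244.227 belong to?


First octet: 76
Binary: 01001100
0xxxxxxx -> Class A (1-126)
Class A, default mask 255.0.0.0 (/8)


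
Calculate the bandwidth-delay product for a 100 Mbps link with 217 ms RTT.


BDP = bandwidth * RTT
= 100 Mbps * 217 ms
= 100 * 1e6 * 217 / 1000 bits
= 21700000 bits
= 2712500 bytes
= 2648.9258 KB
BDP = 21700000 bits (2712500 bytes)


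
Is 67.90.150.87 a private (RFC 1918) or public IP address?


RFC 1918 private ranges:
  10.0.0.0/8 (10.0.0.0 - 10.255.255.255)
  172.16.0.0/12 (172.16.0.0 - 172.31.255.255)
  192.168.0.0/16 (192.168.0.0 - 192.168.255.255)
Public (not in any RFC 1918 range)


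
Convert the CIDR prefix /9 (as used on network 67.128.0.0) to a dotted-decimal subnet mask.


/9 means 9 network bits, 23 host bits
Binary: 11111111100000000000000000000000
Mask: 255.128.0.0


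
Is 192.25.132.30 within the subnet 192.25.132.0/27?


Subnet network: 192.25.132.0
Test IP AND mask: 192.25.132.0
Yes, 192.25.132.30 is in 192.25.132.0/27


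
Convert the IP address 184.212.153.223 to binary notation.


184 = 10111000
212 = 11010100
153 = 10011001
223 = 11011111
Binary: 10111000.11010100.10011001.11011111


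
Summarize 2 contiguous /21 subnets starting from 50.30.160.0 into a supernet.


Original prefix: /21
Number of subnets: 2 = 2^1
New prefix = 21 - 1 = 20
Supernet: 50.30.160.0/20


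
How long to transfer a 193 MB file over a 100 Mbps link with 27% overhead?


Effective throughput = 100 * (1 - 27/100) = 73 Mbps
File size in Mb = 193 * 8 = 1544 Mb
Time = 1544 / 73
Time = 21.1507 seconds


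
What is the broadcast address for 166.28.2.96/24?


Network: 166.28.2.0/24
Host bits = 8
Set all host bits to 1:
Broadcast: 166.28.2.255


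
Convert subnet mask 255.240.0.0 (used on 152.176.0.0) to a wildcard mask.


Subnet mask: 255.240.0.0
Wildcard = 255.255.255.255 - subnet mask
255 - 255 = 0
255 - 240 = 15
255 - 0 = 255
255 - 0 = 255
Wildcard: 0.15.255.255


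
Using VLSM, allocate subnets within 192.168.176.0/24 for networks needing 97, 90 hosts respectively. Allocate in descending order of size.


97 hosts -> /25 (126 usable): 192.168.176.0/25
90 hosts -> /25 (126 usable): 192.168.176.128/25
Allocation: 192.168.176.0/25 (97 hosts, 126 usable); 192.168.176.128/25 (90 hosts, 126 usable)


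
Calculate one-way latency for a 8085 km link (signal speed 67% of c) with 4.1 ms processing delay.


Speed = 0.67 * 3e5 km/s = 201000 km/s
Propagation delay = 8085 / 201000 = 0.0402 s = 40.2239 ms
Processing delay = 4.1 ms
Total one-way latency = 44.3239 ms


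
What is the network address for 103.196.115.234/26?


IP:   01100111.11000100.01110011.11101010
Mask: 11111111.11111111.11111111.11000000
AND operation:
Net:  01100111.11000100.01110011.11000000
Network: 103.196.115.192/26


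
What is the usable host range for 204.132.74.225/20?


Network: 204.132.64.0
Broadcast: 204.132.79.255
First usable = network + 1
Last usable = broadcast - 1
Range: 204.132.64.1 to 204.132.79.254


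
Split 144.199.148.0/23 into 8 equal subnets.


New prefix = 23 + 3 = 26
Each subnet has 64 addresses
  144.199.148.0/26
  144.199.148.64/26
  144.199.148.128/26
  144.199.148.192/26
  144.199.149.0/26
  144.199.149.64/26
  144.199.149.128/26
  144.199.149.192/26
Subnets: 144.199.148.0/26, 144.199.148.64/26, 144.199.148.128/26, 144.199.148.192/26, 144.199.149.0/26, 144.199.149.64/26, 144.199.149.128/26, 144.199.149.192/26


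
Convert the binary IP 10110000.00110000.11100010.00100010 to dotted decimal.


10110000 = 176
00110000 = 48
11100010 = 226
00100010 = 34
IP: 176.48.226.34


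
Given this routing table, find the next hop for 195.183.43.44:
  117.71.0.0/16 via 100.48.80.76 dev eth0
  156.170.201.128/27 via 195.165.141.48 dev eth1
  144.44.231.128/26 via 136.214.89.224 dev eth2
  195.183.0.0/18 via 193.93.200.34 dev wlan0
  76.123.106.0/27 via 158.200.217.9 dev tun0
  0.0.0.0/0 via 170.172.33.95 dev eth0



Longest prefix match for 195.183.43.44:
  /16 117.71.0.0: no
  /27 156.170.201.128: no
  /26 144.44.231.128: no
  /18 195.183.0.0: MATCH
  /27 76.123.106.0: no
  /0 0.0.0.0: MATCH
Selected: next-hop 193.93.200.34 via wlan0 (matched /18)


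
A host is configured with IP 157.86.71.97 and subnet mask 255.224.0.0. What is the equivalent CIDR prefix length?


Binary: 11111111.11100000.00000000.00000000
Count leading 1s
Prefix: /11


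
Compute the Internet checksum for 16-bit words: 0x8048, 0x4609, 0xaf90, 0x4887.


Sum all words (with carry folding):
+ 0x8048 = 0x8048
+ 0x4609 = 0xc651
+ 0xaf90 = 0x75e2
+ 0x4887 = 0xbe69
One's complement: ~0xbe69
Checksum = 0x4196


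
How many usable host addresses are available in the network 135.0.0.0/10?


Host bits = 32 - 10 = 22
Total addresses = 2^22 = 4194304
Usable = total - 2 (network and broadcast)
Usable hosts: 4194302


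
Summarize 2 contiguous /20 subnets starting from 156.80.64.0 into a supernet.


Original prefix: /20
Number of subnets: 2 = 2^1
New prefix = 20 - 1 = 19
Supernet: 156.80.64.0/19


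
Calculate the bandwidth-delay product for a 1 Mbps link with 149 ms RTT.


BDP = bandwidth * RTT
= 1 Mbps * 149 ms
= 1 * 1e6 * 149 / 1000 bits
= 149000 bits
= 18625 bytes
= 18.1885 KB
BDP = 149000 bits (18625 bytes)


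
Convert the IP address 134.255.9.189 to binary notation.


134 = 10000110
255 = 11111111
9 = 00001001
189 = 10111101
Binary: 10000110.11111111.00001001.10111101


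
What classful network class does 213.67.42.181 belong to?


First octet: 213
Binary: 11010101
110xxxxx -> Class C (192-223)
Class C, default mask 255.255.255.0 (/24)


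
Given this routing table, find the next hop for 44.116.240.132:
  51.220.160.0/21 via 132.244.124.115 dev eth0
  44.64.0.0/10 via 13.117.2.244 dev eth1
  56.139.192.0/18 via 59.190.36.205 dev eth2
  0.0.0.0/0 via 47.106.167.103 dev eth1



Longest prefix match for 44.116.240.132:
  /21 51.220.160.0: no
  /10 44.64.0.0: MATCH
  /18 56.139.192.0: no
  /0 0.0.0.0: MATCH
Selected: next-hop 13.117.2.244 via eth1 (matched /10)


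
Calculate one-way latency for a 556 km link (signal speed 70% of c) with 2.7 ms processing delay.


Speed = 0.7 * 3e5 km/s = 210000 km/s
Propagation delay = 556 / 210000 = 0.0026 s = 2.6476 ms
Processing delay = 2.7 ms
Total one-way latency = 5.3476 ms


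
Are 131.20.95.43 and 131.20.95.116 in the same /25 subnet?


Mask: 255.255.255.128
131.20.95.43 AND mask = 131.20.95.0
131.20.95.116 AND mask = 131.20.95.0
Yes, same subnet (131.20.95.0)


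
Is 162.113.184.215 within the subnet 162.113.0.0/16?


Subnet network: 162.113.0.0
Test IP AND mask: 162.113.0.0
Yes, 162.113.184.215 is in 162.113.0.0/16


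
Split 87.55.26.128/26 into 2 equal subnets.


New prefix = 26 + 1 = 27
Each subnet has 32 addresses
  87.55.26.128/27
  87.55.26.160/27
Subnets: 87.55.26.128/27, 87.55.26.160/27


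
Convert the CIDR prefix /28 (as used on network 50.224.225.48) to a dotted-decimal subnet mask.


/28 means 28 network bits, 4 host bits
Binary: 11111111111111111111111111110000
Mask: 255.255.255.240


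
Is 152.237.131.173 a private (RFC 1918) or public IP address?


RFC 1918 private ranges:
  10.0.0.0/8 (10.0.0.0 - 10.255.255.255)
  172.16.0.0/12 (172.16.0.0 - 172.31.255.255)
  192.168.0.0/16 (192.168.0.0 - 192.168.255.255)
Public (not in any RFC 1918 range)


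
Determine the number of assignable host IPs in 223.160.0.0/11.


Host bits = 32 - 11 = 21
Total addresses = 2^21 = 2097152
Usable = total - 2 (network and broadcast)
Usable hosts: 2097150


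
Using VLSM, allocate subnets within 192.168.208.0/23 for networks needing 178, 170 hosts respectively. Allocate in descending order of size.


178 hosts -> /24 (254 usable): 192.168.208.0/24
170 hosts -> /24 (254 usable): 192.168.209.0/24
Allocation: 192.168.208.0/24 (178 hosts, 254 usable); 192.168.209.0/24 (170 hosts, 254 usable)


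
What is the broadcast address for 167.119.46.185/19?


Network: 167.119.32.0/19
Host bits = 13
Set all host bits to 1:
Broadcast: 167.119.63.255


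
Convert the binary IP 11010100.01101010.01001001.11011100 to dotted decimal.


11010100 = 212
01101010 = 106
01001001 = 73
11011100 = 220
IP: 212.106.73.220


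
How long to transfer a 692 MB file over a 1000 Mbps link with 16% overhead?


Effective throughput = 1000 * (1 - 16/100) = 840 Mbps
File size in Mb = 692 * 8 = 5536 Mb
Time = 5536 / 840
Time = 6.5905 seconds


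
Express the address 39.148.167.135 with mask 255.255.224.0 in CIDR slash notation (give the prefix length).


Binary: 11111111.11111111.11100000.00000000
Count leading 1s
Prefix: /19


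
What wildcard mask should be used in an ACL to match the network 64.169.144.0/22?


Subnet mask: 255.255.252.0
Wildcard = 255.255.255.255 - subnet mask
255 - 255 = 0
255 - 255 = 0
255 - 252 = 3
255 - 0 = 255
Wildcard: 0.0.3.255


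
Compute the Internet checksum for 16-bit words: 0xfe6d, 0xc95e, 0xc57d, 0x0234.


Sum all words (with carry folding):
+ 0xfe6d = 0xfe6d
+ 0xc95e = 0xc7cc
+ 0xc57d = 0x8d4a
+ 0x0234 = 0x8f7e
One's complement: ~0x8f7e
Checksum = 0x7081


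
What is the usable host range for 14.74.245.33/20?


Network: 14.74.240.0
Broadcast: 14.74.255.255
First usable = network + 1
Last usable = broadcast - 1
Range: 14.74.240.1 to 14.74.255.254


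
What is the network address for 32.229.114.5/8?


IP:   00100000.11100101.01110010.00000101
Mask: 11111111.00000000.00000000.00000000
AND operation:
Net:  00100000.00000000.00000000.00000000
Network: 32.0.0.0/8


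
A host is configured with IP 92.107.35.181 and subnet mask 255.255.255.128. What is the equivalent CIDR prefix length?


Binary: 11111111.11111111.11111111.10000000
Count leading 1s
Prefix: /25


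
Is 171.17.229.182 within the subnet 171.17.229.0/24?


Subnet network: 171.17.229.0
Test IP AND mask: 171.17.229.0
Yes, 171.17.229.182 is in 171.17.229.0/24


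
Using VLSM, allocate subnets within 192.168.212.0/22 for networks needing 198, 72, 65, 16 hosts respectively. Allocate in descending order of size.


198 hosts -> /24 (254 usable): 192.168.212.0/24
72 hosts -> /25 (126 usable): 192.168.213.0/25
65 hosts -> /25 (126 usable): 192.168.213.128/25
16 hosts -> /27 (30 usable): 192.168.214.0/27
Allocation: 192.168.212.0/24 (198 hosts, 254 usable); 192.168.213.0/25 (72 hosts, 126 usable); 192.168.213.128/25 (65 hosts, 126 usable); 192.168.214.0/27 (16 hosts, 30 usable)


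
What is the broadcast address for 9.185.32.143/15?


Network: 9.184.0.0/15
Host bits = 17
Set all host bits to 1:
Broadcast: 9.185.255.255


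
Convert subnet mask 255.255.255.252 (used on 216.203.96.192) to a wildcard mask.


Subnet mask: 255.255.255.252
Wildcard = 255.255.255.255 - subnet mask
255 - 255 = 0
255 - 255 = 0
255 - 255 = 0
255 - 252 = 3
Wildcard: 0.0.0.3


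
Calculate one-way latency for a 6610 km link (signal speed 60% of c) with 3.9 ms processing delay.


Speed = 0.6 * 3e5 km/s = 180000 km/s
Propagation delay = 6610 / 180000 = 0.0367 s = 36.7222 ms
Processing delay = 3.9 ms
Total one-way latency = 40.6222 ms


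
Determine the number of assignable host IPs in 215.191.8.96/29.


Host bits = 32 - 29 = 3
Total addresses = 2^3 = 8
Usable = total - 2 (network and broadcast)
Usable hosts: 6


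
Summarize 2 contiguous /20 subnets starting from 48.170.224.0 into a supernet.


Original prefix: /20
Number of subnets: 2 = 2^1
New prefix = 20 - 1 = 19
Supernet: 48.170.224.0/19


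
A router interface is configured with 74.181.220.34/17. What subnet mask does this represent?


/17 means 17 network bits, 15 host bits
Binary: 11111111111111111000000000000000
Mask: 255.255.128.0


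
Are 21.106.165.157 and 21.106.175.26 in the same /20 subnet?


Mask: 255.255.240.0
21.106.165.157 AND mask = 21.106.160.0
21.106.175.26 AND mask = 21.106.160.0
Yes, same subnet (21.106.160.0)


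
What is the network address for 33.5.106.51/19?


IP:   00100001.00000101.01101010.00110011
Mask: 11111111.11111111.11100000.00000000
AND operation:
Net:  00100001.00000101.01100000.00000000
Network: 33.5.96.0/19


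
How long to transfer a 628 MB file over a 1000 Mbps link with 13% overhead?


Effective throughput = 1000 * (1 - 13/100) = 870 Mbps
File size in Mb = 628 * 8 = 5024 Mb
Time = 5024 / 870
Time = 5.7747 seconds


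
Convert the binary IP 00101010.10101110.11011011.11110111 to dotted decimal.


00101010 = 42
10101110 = 174
11011011 = 219
11110111 = 247
IP: 42.174.219.247


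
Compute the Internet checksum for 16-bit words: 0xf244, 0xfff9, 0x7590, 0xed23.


Sum all words (with carry folding):
+ 0xf244 = 0xf244
+ 0xfff9 = 0xf23e
+ 0x7590 = 0x67cf
+ 0xed23 = 0x54f3
One's complement: ~0x54f3
Checksum = 0xab0c


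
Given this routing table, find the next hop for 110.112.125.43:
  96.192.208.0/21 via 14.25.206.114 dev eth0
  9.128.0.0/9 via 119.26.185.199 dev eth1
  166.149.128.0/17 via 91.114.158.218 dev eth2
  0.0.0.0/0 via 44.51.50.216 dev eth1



Longest prefix match for 110.112.125.43:
  /21 96.192.208.0: no
  /9 9.128.0.0: no
  /17 166.149.128.0: no
  /0 0.0.0.0: MATCH
Selected: next-hop 44.51.50.216 via eth1 (matched /0)


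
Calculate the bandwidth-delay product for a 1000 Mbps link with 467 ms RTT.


BDP = bandwidth * RTT
= 1000 Mbps * 467 ms
= 1000 * 1e6 * 467 / 1000 bits
= 467000000 bits
= 58375000 bytes
= 57006.8359 KB
BDP = 467000000 bits (58375000 bytes)


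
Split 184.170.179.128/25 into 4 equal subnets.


New prefix = 25 + 2 = 27
Each subnet has 32 addresses
  184.170.179.128/27
  184.170.179.160/27
  184.170.179.192/27
  184.170.179.224/27
Subnets: 184.170.179.128/27, 184.170.179.160/27, 184.170.179.192/27, 184.170.179.224/27


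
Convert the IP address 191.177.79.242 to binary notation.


191 = 10111111
177 = 10110001
79 = 01001111
242 = 11110010
Binary: 10111111.10110001.01001111.11110010


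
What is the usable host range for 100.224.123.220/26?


Network: 100.224.123.192
Broadcast: 100.224.123.255
First usable = network + 1
Last usable = broadcast - 1
Range: 100.224.123.193 to 100.224.123.254


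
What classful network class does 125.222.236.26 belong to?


First octet: 125
Binary: 01111101
0xxxxxxx -> Class A (1-126)
Class A, default mask 255.0.0.0 (/8)


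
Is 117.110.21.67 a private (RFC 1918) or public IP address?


RFC 1918 private ranges:
  10.0.0.0/8 (10.0.0.0 - 10.255.255.255)
  172.16.0.0/12 (172.16.0.0 - 172.31.255.255)
  192.168.0.0/16 (192.168.0.0 - 192.168.255.255)
Public (not in any RFC 1918 range)


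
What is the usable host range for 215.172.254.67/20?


Network: 215.172.240.0
Broadcast: 215.172.255.255
First usable = network + 1
Last usable = broadcast - 1
Range: 215.172.240.1 to 215.172.255.254


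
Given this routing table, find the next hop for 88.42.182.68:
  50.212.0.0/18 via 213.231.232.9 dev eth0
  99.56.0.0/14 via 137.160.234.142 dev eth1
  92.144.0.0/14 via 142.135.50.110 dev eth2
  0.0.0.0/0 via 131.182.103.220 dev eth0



Longest prefix match for 88.42.182.68:
  /18 50.212.0.0: no
  /14 99.56.0.0: no
  /14 92.144.0.0: no
  /0 0.0.0.0: MATCH
Selected: next-hop 131.182.103.220 via eth0 (matched /0)


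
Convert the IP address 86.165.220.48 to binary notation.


86 = 01010110
165 = 10100101
220 = 11011100
48 = 00110000
Binary: 01010110.10100101.11011100.00110000


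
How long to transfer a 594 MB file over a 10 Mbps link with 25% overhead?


Effective throughput = 10 * (1 - 25/100) = 7.5 Mbps
File size in Mb = 594 * 8 = 4752 Mb
Time = 4752 / 7.5
Time = 633.6 seconds


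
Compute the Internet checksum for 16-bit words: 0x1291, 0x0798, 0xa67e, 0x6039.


Sum all words (with carry folding):
+ 0x1291 = 0x1291
+ 0x0798 = 0x1a29
+ 0xa67e = 0xc0a7
+ 0x6039 = 0x20e1
One's complement: ~0x20e1
Checksum = 0xdf1e


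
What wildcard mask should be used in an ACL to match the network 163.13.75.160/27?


Subnet mask: 255.255.255.224
Wildcard = 255.255.255.255 - subnet mask
255 - 255 = 0
255 - 255 = 0
255 - 255 = 0
255 - 224 = 31
Wildcard: 0.0.0.31


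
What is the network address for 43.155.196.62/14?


IP:   00101011.10011011.11000100.00111110
Mask: 11111111.11111100.00000000.00000000
AND operation:
Net:  00101011.10011000.00000000.00000000
Network: 43.152.0.0/14


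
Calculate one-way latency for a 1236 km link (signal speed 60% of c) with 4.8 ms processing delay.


Speed = 0.6 * 3e5 km/s = 180000 km/s
Propagation delay = 1236 / 180000 = 0.0069 s = 6.8667 ms
Processing delay = 4.8 ms
Total one-way latency = 11.6667 ms


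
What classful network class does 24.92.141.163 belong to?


First octet: 24
Binary: 00011000
0xxxxxxx -> Class A (1-126)
Class A, default mask 255.0.0.0 (/8)


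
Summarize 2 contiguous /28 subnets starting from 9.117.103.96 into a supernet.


Original prefix: /28
Number of subnets: 2 = 2^1
New prefix = 28 - 1 = 27
Supernet: 9.117.103.96/27


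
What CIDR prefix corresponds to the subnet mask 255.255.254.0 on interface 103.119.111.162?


Binary: 11111111.11111111.11111110.00000000
Count leading 1s
Prefix: /23


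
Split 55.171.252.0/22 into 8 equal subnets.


New prefix = 22 + 3 = 25
Each subnet has 128 addresses
  55.171.252.0/25
  55.171.252.128/25
  55.171.253.0/25
  55.171.253.128/25
  55.171.254.0/25
  55.171.254.128/25
  55.171.255.0/25
  55.171.255.128/25
Subnets: 55.171.252.0/25, 55.171.252.128/25, 55.171.253.0/25, 55.171.253.128/25, 55.171.254.0/25, 55.171.254.128/25, 55.171.255.0/25, 55.171.255.128/25


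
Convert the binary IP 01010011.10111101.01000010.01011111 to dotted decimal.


01010011 = 83
10111101 = 189
01000010 = 66
01011111 = 95
IP: 83.189.66.95


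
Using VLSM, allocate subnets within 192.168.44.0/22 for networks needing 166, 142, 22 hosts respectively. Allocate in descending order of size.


166 hosts -> /24 (254 usable): 192.168.44.0/24
142 hosts -> /24 (254 usable): 192.168.45.0/24
22 hosts -> /27 (30 usable): 192.168.46.0/27
Allocation: 192.168.44.0/24 (166 hosts, 254 usable); 192.168.45.0/24 (142 hosts, 254 usable); 192.168.46.0/27 (22 hosts, 30 usable)


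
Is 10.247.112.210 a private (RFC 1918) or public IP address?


RFC 1918 private ranges:
  10.0.0.0/8 (10.0.0.0 - 10.255.255.255)
  172.16.0.0/12 (172.16.0.0 - 172.31.255.255)
  192.168.0.0/16 (192.168.0.0 - 192.168.255.255)
Private (in 10.0.0.0/8)


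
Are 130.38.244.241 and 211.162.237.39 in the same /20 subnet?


Mask: 255.255.240.0
130.38.244.241 AND mask = 130.38.240.0
211.162.237.39 AND mask = 211.162.224.0
No, different subnets (130.38.240.0 vs 211.162.224.0)


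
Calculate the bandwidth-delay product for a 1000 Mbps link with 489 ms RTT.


BDP = bandwidth * RTT
= 1000 Mbps * 489 ms
= 1000 * 1e6 * 489 / 1000 bits
= 489000000 bits
= 61125000 bytes
= 59692.3828 KB
BDP = 489000000 bits (61125000 bytes)


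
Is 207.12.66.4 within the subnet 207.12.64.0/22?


Subnet network: 207.12.64.0
Test IP AND mask: 207.12.64.0
Yes, 207.12.66.4 is in 207.12.64.0/22


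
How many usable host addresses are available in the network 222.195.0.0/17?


Host bits = 32 - 17 = 15
Total addresses = 2^15 = 32768
Usable = total - 2 (network and broadcast)
Usable hosts: 32766


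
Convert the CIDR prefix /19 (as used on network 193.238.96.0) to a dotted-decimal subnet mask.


/19 means 19 network bits, 13 host bits
Binary: 11111111111111111110000000000000
Mask: 255.255.224.0


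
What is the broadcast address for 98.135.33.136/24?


Network: 98.135.33.0/24
Host bits = 8
Set all host bits to 1:
Broadcast: 98.135.33.255


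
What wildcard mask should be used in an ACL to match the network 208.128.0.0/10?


Subnet mask: 255.192.0.0
Wildcard = 255.255.255.255 - subnet mask
255 - 255 = 0
255 - 192 = 63
255 - 0 = 255
255 - 0 = 255
Wildcard: 0.63.255.255


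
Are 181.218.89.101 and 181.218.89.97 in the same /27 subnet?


Mask: 255.255.255.224
181.218.89.101 AND mask = 181.218.89.96
181.218.89.97 AND mask = 181.218.89.96
Yes, same subnet (181.218.89.96)


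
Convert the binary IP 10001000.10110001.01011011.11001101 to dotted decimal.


10001000 = 136
10110001 = 177
01011011 = 91
11001101 = 205
IP: 136.177.91.205


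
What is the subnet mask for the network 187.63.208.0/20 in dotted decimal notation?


/20 means 20 network bits, 12 host bits
Binary: 11111111111111111111000000000000
Mask: 255.255.240.0


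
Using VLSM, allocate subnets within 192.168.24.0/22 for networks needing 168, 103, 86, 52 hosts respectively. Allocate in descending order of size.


168 hosts -> /24 (254 usable): 192.168.24.0/24
103 hosts -> /25 (126 usable): 192.168.25.0/25
86 hosts -> /25 (126 usable): 192.168.25.128/25
52 hosts -> /26 (62 usable): 192.168.26.0/26
Allocation: 192.168.24.0/24 (168 hosts, 254 usable); 192.168.25.0/25 (103 hosts, 126 usable); 192.168.25.128/25 (86 hosts, 126 usable); 192.168.26.0/26 (52 hosts, 62 usable)


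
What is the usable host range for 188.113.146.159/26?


Network: 188.113.146.128
Broadcast: 188.113.146.191
First usable = network + 1
Last usable = broadcast - 1
Range: 188.113.146.129 to 188.113.146.190


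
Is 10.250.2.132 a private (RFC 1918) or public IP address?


RFC 1918 private ranges:
  10.0.0.0/8 (10.0.0.0 - 10.255.255.255)
  172.16.0.0/12 (172.16.0.0 - 172.31.255.255)
  192.168.0.0/16 (192.168.0.0 - 192.168.255.255)
Private (in 10.0.0.0/8)


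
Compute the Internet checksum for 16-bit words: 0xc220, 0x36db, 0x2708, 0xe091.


Sum all words (with carry folding):
+ 0xc220 = 0xc220
+ 0x36db = 0xf8fb
+ 0x2708 = 0x2004
+ 0xe091 = 0x0096
One's complement: ~0x0096
Checksum = 0xff69


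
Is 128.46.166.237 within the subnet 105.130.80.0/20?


Subnet network: 105.130.80.0
Test IP AND mask: 128.46.160.0
No, 128.46.166.237 is not in 105.130.80.0/20


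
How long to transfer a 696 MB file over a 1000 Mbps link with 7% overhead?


Effective throughput = 1000 * (1 - 7/100) = 930.0 Mbps
File size in Mb = 696 * 8 = 5568 Mb
Time = 5568 / 930.0
Time = 5.9871 seconds


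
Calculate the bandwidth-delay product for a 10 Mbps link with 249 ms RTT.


BDP = bandwidth * RTT
= 10 Mbps * 249 ms
= 10 * 1e6 * 249 / 1000 bits
= 2490000 bits
= 311250 bytes
= 303.9551 KB
BDP = 2490000 bits (311250 bytes)


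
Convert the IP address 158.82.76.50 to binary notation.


158 = 10011110
82 = 01010010
76 = 01001100
50 = 00110010
Binary: 10011110.01010010.01001100.00110010


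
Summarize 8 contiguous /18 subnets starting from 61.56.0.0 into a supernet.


Original prefix: /18
Number of subnets: 8 = 2^3
New prefix = 18 - 3 = 15
Supernet: 61.56.0.0/15


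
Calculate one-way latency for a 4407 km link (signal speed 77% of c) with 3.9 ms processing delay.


Speed = 0.77 * 3e5 km/s = 231000 km/s
Propagation delay = 4407 / 231000 = 0.0191 s = 19.0779 ms
Processing delay = 3.9 ms
Total one-way latency = 22.9779 ms


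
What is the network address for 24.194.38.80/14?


IP:   00011000.11000010.00100110.01010000
Mask: 11111111.11111100.00000000.00000000
AND operation:
Net:  00011000.11000000.00000000.00000000
Network: 24.192.0.0/14


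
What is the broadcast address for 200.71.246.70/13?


Network: 200.64.0.0/13
Host bits = 19
Set all host bits to 1:
Broadcast: 200.71.255.255


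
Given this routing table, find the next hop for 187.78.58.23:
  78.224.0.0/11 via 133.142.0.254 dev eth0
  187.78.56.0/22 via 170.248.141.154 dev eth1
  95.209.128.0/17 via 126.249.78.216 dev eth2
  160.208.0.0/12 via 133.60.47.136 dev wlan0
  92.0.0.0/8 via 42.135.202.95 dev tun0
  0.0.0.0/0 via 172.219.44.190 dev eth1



Longest prefix match for 187.78.58.23:
  /11 78.224.0.0: no
  /22 187.78.56.0: MATCH
  /17 95.209.128.0: no
  /12 160.208.0.0: no
  /8 92.0.0.0: no
  /0 0.0.0.0: MATCH
Selected: next-hop 170.248.141.154 via eth1 (matched /22)


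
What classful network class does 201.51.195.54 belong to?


First octet: 201
Binary: 11001001
110xxxxx -> Class C (192-223)
Class C, default mask 255.255.255.0 (/24)


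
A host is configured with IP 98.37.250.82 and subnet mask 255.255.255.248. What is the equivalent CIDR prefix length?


Binary: 11111111.11111111.11111111.11111000
Count leading 1s
Prefix: /29


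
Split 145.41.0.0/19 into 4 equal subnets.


New prefix = 19 + 2 = 21
Each subnet has 2048 addresses
  145.41.0.0/21
  145.41.8.0/21
  145.41.16.0/21
  145.41.24.0/21
Subnets: 145.41.0.0/21, 145.41.8.0/21, 145.41.16.0/21, 145.41.24.0/21


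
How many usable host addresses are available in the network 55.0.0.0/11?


Host bits = 32 - 11 = 21
Total addresses = 2^21 = 2097152
Usable = total - 2 (network and broadcast)
Usable hosts: 2097150


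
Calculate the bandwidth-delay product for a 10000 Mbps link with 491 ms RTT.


BDP = bandwidth * RTT
= 10000 Mbps * 491 ms
= 10000 * 1e6 * 491 / 1000 bits
= 4910000000 bits
= 613750000 bytes
= 599365.2344 KB
BDP = 4910000000 bits (613750000 bytes)


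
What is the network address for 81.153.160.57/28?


IP:   01010001.10011001.10100000.00111001
Mask: 11111111.11111111.11111111.11110000
AND operation:
Net:  01010001.10011001.10100000.00110000
Network: 81.153.160.48/28


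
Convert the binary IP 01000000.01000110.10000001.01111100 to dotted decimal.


01000000 = 64
01000110 = 70
10000001 = 129
01111100 = 124
IP: 64.70.129.124


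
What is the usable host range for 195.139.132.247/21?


Network: 195.139.128.0
Broadcast: 195.139.135.255
First usable = network + 1
Last usable = broadcast - 1
Range: 195.139.128.1 to 195.139.135.254


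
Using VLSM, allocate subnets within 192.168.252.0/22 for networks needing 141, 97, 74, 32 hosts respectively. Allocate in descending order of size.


141 hosts -> /24 (254 usable): 192.168.252.0/24
97 hosts -> /25 (126 usable): 192.168.253.0/25
74 hosts -> /25 (126 usable): 192.168.253.128/25
32 hosts -> /26 (62 usable): 192.168.254.0/26
Allocation: 192.168.252.0/24 (141 hosts, 254 usable); 192.168.253.0/25 (97 hosts, 126 usable); 192.168.253.128/25 (74 hosts, 126 usable); 192.168.254.0/26 (32 hosts, 62 usable)


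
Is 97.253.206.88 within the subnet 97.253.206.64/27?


Subnet network: 97.253.206.64
Test IP AND mask: 97.253.206.64
Yes, 97.253.206.88 is in 97.253.206.64/27


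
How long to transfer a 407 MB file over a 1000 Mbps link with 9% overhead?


Effective throughput = 1000 * (1 - 9/100) = 910 Mbps
File size in Mb = 407 * 8 = 3256 Mb
Time = 3256 / 910
Time = 3.578 seconds


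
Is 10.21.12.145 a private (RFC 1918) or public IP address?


RFC 1918 private ranges:
  10.0.0.0/8 (10.0.0.0 - 10.255.255.255)
  172.16.0.0/12 (172.16.0.0 - 172.31.255.255)
  192.168.0.0/16 (192.168.0.0 - 192.168.255.255)
Private (in 10.0.0.0/8)


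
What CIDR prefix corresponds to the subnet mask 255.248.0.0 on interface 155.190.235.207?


Binary: 11111111.11111000.00000000.00000000
Count leading 1s
Prefix: /13


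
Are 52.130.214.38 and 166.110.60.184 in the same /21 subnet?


Mask: 255.255.248.0
52.130.214.38 AND mask = 52.130.208.0
166.110.60.184 AND mask = 166.110.56.0
No, different subnets (52.130.208.0 vs 166.110.56.0)


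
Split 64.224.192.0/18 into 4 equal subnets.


New prefix = 18 + 2 = 20
Each subnet has 4096 addresses
  64.224.192.0/20
  64.224.208.0/20
  64.224.224.0/20
  64.224.240.0/20
Subnets: 64.224.192.0/20, 64.224.208.0/20, 64.224.224.0/20, 64.224.240.0/20


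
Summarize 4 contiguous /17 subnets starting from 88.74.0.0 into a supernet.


Original prefix: /17
Number of subnets: 4 = 2^2
New prefix = 17 - 2 = 15
Supernet: 88.74.0.0/15


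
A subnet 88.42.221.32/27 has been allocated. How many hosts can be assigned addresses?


Host bits = 32 - 27 = 5
Total addresses = 2^5 = 32
Usable = total - 2 (network and broadcast)
Usable hosts: 30


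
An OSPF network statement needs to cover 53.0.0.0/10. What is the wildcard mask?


Subnet mask: 255.192.0.0
Wildcard = 255.255.255.255 - subnet mask
255 - 255 = 0
255 - 192 = 63
255 - 0 = 255
255 - 0 = 255
Wildcard: 0.63.255.255


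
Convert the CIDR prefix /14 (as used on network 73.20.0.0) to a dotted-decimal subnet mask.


/14 means 14 network bits, 18 host bits
Binary: 11111111111111000000000000000000
Mask: 255.252.0.0


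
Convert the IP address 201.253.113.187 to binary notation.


201 = 11001001
253 = 11111101
113 = 01110001
187 = 10111011
Binary: 11001001.11111101.01110001.10111011


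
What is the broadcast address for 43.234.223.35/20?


Network: 43.234.208.0/20
Host bits = 12
Set all host bits to 1:
Broadcast: 43.234.223.255


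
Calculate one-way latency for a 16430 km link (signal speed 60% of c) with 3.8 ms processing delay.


Speed = 0.6 * 3e5 km/s = 180000 km/s
Propagation delay = 16430 / 180000 = 0.0913 s = 91.2778 ms
Processing delay = 3.8 ms
Total one-way latency = 95.0778 ms


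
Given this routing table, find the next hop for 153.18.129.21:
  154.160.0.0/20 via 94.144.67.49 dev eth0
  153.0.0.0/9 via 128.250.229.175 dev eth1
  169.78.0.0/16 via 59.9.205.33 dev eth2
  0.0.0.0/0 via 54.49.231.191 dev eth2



Longest prefix match for 153.18.129.21:
  /20 154.160.0.0: no
  /9 153.0.0.0: MATCH
  /16 169.78.0.0: no
  /0 0.0.0.0: MATCH
Selected: next-hop 128.250.229.175 via eth1 (matched /9)


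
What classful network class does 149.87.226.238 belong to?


First octet: 149
Binary: 10010101
10xxxxxx -> Class B (128-191)
Class B, default mask 255.255.0.0 (/16)


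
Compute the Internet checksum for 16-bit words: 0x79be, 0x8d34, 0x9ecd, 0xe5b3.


Sum all words (with carry folding):
+ 0x79be = 0x79be
+ 0x8d34 = 0x06f3
+ 0x9ecd = 0xa5c0
+ 0xe5b3 = 0x8b74
One's complement: ~0x8b74
Checksum = 0x748b


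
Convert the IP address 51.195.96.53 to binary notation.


51 = 00110011
195 = 11000011
96 = 01100000
53 = 00110101
Binary: 00110011.11000011.01100000.00110101


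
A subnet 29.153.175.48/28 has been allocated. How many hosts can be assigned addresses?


Host bits = 32 - 28 = 4
Total addresses = 2^4 = 16
Usable = total - 2 (network and broadcast)
Usable hosts: 14


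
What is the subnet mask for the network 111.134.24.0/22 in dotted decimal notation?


/22 means 22 network bits, 10 host bits
Binary: 11111111111111111111110000000000
Mask: 255.255.252.0


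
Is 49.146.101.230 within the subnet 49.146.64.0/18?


Subnet network: 49.146.64.0
Test IP AND mask: 49.146.64.0
Yes, 49.146.101.230 is in 49.146.64.0/18


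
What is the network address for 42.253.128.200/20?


IP:   00101010.11111101.10000000.11001000
Mask: 11111111.11111111.11110000.00000000
AND operation:
Net:  00101010.11111101.10000000.00000000
Network: 42.253.128.0/20


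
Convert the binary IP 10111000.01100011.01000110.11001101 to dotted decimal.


10111000 = 184
01100011 = 99
01000110 = 70
11001101 = 205
IP: 184.99.70.205


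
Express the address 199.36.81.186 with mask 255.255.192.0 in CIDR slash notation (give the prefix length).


Binary: 11111111.11111111.11000000.00000000
Count leading 1s
Prefix: /18


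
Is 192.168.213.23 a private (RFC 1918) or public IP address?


RFC 1918 private ranges:
  10.0.0.0/8 (10.0.0.0 - 10.255.255.255)
  172.16.0.0/12 (172.16.0.0 - 172.31.255.255)
  192.168.0.0/16 (192.168.0.0 - 192.168.255.255)
Private (in 192.168.0.0/16)


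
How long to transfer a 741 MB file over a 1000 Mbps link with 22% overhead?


Effective throughput = 1000 * (1 - 22/100) = 780 Mbps
File size in Mb = 741 * 8 = 5928 Mb
Time = 5928 / 780
Time = 7.6 seconds


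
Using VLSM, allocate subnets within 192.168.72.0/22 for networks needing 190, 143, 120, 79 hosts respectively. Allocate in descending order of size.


190 hosts -> /24 (254 usable): 192.168.72.0/24
143 hosts -> /24 (254 usable): 192.168.73.0/24
120 hosts -> /25 (126 usable): 192.168.74.0/25
79 hosts -> /25 (126 usable): 192.168.74.128/25
Allocation: 192.168.72.0/24 (190 hosts, 254 usable); 192.168.73.0/24 (143 hosts, 254 usable); 192.168.74.0/25 (120 hosts, 126 usable); 192.168.74.128/25 (79 hosts, 126 usable)


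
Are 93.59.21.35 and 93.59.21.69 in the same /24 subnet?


Mask: 255.255.255.0
93.59.21.35 AND mask = 93.59.21.0
93.59.21.69 AND mask = 93.59.21.0
Yes, same subnet (93.59.21.0)


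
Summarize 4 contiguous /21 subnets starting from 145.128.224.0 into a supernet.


Original prefix: /21
Number of subnets: 4 = 2^2
New prefix = 21 - 2 = 19
Supernet: 145.128.224.0/19


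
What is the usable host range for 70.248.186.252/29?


Network: 70.248.186.248
Broadcast: 70.248.186.255
First usable = network + 1
Last usable = broadcast - 1
Range: 70.248.186.249 to 70.248.186.254


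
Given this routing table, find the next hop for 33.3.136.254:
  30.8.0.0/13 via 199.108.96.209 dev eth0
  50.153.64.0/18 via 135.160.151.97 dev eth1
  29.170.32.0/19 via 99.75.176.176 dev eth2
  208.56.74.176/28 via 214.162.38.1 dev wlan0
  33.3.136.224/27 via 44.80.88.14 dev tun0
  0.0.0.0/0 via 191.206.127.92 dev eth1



Longest prefix match for 33.3.136.254:
  /13 30.8.0.0: no
  /18 50.153.64.0: no
  /19 29.170.32.0: no
  /28 208.56.74.176: no
  /27 33.3.136.224: MATCH
  /0 0.0.0.0: MATCH
Selected: next-hop 44.80.88.14 via tun0 (matched /27)


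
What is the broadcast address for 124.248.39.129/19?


Network: 124.248.32.0/19
Host bits = 13
Set all host bits to 1:
Broadcast: 124.248.63.255


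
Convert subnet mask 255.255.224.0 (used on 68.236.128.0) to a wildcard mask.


Subnet mask: 255.255.224.0
Wildcard = 255.255.255.255 - subnet mask
255 - 255 = 0
255 - 255 = 0
255 - 224 = 31
255 - 0 = 255
Wildcard: 0.0.31.255


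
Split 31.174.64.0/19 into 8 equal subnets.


New prefix = 19 + 3 = 22
Each subnet has 1024 addresses
  31.174.64.0/22
  31.174.68.0/22
  31.174.72.0/22
  31.174.76.0/22
  31.174.80.0/22
  31.174.84.0/22
  31.174.88.0/22
  31.174.92.0/22
Subnets: 31.174.64.0/22, 31.174.68.0/22, 31.174.72.0/22, 31.174.76.0/22, 31.174.80.0/22, 31.174.84.0/22, 31.174.88.0/22, 31.174.92.0/22


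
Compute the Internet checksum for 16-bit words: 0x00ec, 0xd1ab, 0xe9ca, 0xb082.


Sum all words (with carry folding):
+ 0x00ec = 0x00ec
+ 0xd1ab = 0xd297
+ 0xe9ca = 0xbc62
+ 0xb082 = 0x6ce5
One's complement: ~0x6ce5
Checksum = 0x931a


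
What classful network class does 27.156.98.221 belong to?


First octet: 27
Binary: 00011011
0xxxxxxx -> Class A (1-126)
Class A, default mask 255.0.0.0 (/8)


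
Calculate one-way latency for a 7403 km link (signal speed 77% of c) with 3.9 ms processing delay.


Speed = 0.77 * 3e5 km/s = 231000 km/s
Propagation delay = 7403 / 231000 = 0.032 s = 32.0476 ms
Processing delay = 3.9 ms
Total one-way latency = 35.9476 ms


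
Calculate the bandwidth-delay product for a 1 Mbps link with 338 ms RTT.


BDP = bandwidth * RTT
= 1 Mbps * 338 ms
= 1 * 1e6 * 338 / 1000 bits
= 338000 bits
= 42250 bytes
= 41.2598 KB
BDP = 338000 bits (42250 bytes)


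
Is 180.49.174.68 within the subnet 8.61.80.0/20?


Subnet network: 8.61.80.0
Test IP AND mask: 180.49.160.0
No, 180.49.174.68 is not in 8.61.80.0/20


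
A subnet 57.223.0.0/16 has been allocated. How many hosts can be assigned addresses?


Host bits = 32 - 16 = 16
Total addresses = 2^16 = 65536
Usable = total - 2 (network and broadcast)
Usable hosts: 65534


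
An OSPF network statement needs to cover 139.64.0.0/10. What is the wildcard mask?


Subnet mask: 255.192.0.0
Wildcard = 255.255.255.255 - subnet mask
255 - 255 = 0
255 - 192 = 63
255 - 0 = 255
255 - 0 = 255
Wildcard: 0.63.255.255


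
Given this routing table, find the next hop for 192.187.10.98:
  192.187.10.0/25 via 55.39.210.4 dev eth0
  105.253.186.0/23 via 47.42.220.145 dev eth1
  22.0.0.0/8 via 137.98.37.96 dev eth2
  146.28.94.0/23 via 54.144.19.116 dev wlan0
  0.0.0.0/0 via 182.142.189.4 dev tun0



Longest prefix match for 192.187.10.98:
  /25 192.187.10.0: MATCH
  /23 105.253.186.0: no
  /8 22.0.0.0: no
  /23 146.28.94.0: no
  /0 0.0.0.0: MATCH
Selected: next-hop 55.39.210.4 via eth0 (matched /25)


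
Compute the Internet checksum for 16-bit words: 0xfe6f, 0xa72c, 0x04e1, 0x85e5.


Sum all words (with carry folding):
+ 0xfe6f = 0xfe6f
+ 0xa72c = 0xa59c
+ 0x04e1 = 0xaa7d
+ 0x85e5 = 0x3063
One's complement: ~0x3063
Checksum = 0xcf9c


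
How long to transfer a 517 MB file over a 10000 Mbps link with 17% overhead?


Effective throughput = 10000 * (1 - 17/100) = 8300 Mbps
File size in Mb = 517 * 8 = 4136 Mb
Time = 4136 / 8300
Time = 0.4983 seconds


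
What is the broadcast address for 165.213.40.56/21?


Network: 165.213.40.0/21
Host bits = 11
Set all host bits to 1:
Broadcast: 165.213.47.255


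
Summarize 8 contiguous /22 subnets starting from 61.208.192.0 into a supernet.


Original prefix: /22
Number of subnets: 8 = 2^3
New prefix = 22 - 3 = 19
Supernet: 61.208.192.0/19


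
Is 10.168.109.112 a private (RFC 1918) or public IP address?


RFC 1918 private ranges:
  10.0.0.0/8 (10.0.0.0 - 10.255.255.255)
  172.16.0.0/12 (172.16.0.0 - 172.31.255.255)
  192.168.0.0/16 (192.168.0.0 - 192.168.255.255)
Private (in 10.0.0.0/8)


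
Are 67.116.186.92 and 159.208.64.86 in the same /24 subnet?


Mask: 255.255.255.0
67.116.186.92 AND mask = 67.116.186.0
159.208.64.86 AND mask = 159.208.64.0
No, different subnets (67.116.186.0 vs 159.208.64.0)


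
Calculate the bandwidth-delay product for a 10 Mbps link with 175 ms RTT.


BDP = bandwidth * RTT
= 10 Mbps * 175 ms
= 10 * 1e6 * 175 / 1000 bits
= 1750000 bits
= 218750 bytes
= 213.623 KB
BDP = 1750000 bits (218750 bytes)


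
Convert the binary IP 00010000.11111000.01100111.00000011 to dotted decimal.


00010000 = 16
11111000 = 248
01100111 = 103
00000011 = 3
IP: 16.248.103.3


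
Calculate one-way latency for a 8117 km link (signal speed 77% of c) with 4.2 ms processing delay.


Speed = 0.77 * 3e5 km/s = 231000 km/s
Propagation delay = 8117 / 231000 = 0.0351 s = 35.1385 ms
Processing delay = 4.2 ms
Total one-way latency = 39.3385 ms


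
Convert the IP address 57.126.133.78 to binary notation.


57 = 00111001
126 = 01111110
133 = 10000101
78 = 01001110
Binary: 00111001.01111110.10000101.01001110


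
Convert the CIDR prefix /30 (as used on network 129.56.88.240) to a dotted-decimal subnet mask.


/30 means 30 network bits, 2 host bits
Binary: 11111111111111111111111111111100
Mask: 255.255.255.252


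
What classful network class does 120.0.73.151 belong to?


First octet: 120
Binary: 01111000
0xxxxxxx -> Class A (1-126)
Class A, default mask 255.0.0.0 (/8)


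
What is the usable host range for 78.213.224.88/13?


Network: 78.208.0.0
Broadcast: 78.215.255.255
First usable = network + 1
Last usable = broadcast - 1
Range: 78.208.0.1 to 78.215.255.254


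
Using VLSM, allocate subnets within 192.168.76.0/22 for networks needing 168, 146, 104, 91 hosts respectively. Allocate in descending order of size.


168 hosts -> /24 (254 usable): 192.168.76.0/24
146 hosts -> /24 (254 usable): 192.168.77.0/24
104 hosts -> /25 (126 usable): 192.168.78.0/25
91 hosts -> /25 (126 usable): 192.168.78.128/25
Allocation: 192.168.76.0/24 (168 hosts, 254 usable); 192.168.77.0/24 (146 hosts, 254 usable); 192.168.78.0/25 (104 hosts, 126 usable); 192.168.78.128/25 (91 hosts, 126 usable)


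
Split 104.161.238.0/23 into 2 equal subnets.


New prefix = 23 + 1 = 24
Each subnet has 256 addresses
  104.161.238.0/24
  104.161.239.0/24
Subnets: 104.161.238.0/24, 104.161.239.0/24


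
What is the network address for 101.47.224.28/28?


IP:   01100101.00101111.11100000.00011100
Mask: 11111111.11111111.11111111.11110000
AND operation:
Net:  01100101.00101111.11100000.00010000
Network: 101.47.224.16/28


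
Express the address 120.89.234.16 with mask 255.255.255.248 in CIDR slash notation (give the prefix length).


Binary: 11111111.11111111.11111111.11111000
Count leading 1s
Prefix: /29
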